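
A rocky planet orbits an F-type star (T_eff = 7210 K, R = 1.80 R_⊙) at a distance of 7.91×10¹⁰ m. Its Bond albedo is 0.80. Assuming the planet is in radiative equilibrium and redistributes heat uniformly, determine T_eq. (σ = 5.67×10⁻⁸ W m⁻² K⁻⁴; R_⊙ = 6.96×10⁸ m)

T_eq ≈ 429 K

R_⋆ = 1.80 × 6.96×10⁸ = 1.25×10⁹ m.
L = 4πR_⋆²σT_⋆⁴ = 4π(1.25×10⁹)² × 5.67×10⁻⁸ × (7210)⁴ = 3.02×10²⁷ W.
S = L/(4πd²) = 3.84×10⁴ W m⁻².
Energy balance: absorbed = emitted ⇒ πR²·S(1−A) = 4πR²·σT_eq⁴, so T_eq⁴ = S(1−A)/(4σ).
T_eq = [3.84×10⁴ × 0.20 / (4 × 5.67×10⁻⁸)]^(1/4) = (3.39×10¹⁰)^(1/4) = 429 K.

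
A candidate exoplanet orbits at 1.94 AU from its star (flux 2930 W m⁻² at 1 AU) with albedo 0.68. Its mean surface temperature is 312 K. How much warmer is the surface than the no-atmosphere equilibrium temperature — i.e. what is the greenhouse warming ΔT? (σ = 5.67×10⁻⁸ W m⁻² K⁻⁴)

ΔT ≈ 129.9 K

S = 2930/1.94² = 778.5 W m⁻².
T_eq = [S(1−A)/(4σ)]^(1/4) = [778.5×0.32/(4×5.67×10⁻⁸)]^(1/4) = 182.1 K.
ΔT = T_surf − T_eq = 312 − 182.1.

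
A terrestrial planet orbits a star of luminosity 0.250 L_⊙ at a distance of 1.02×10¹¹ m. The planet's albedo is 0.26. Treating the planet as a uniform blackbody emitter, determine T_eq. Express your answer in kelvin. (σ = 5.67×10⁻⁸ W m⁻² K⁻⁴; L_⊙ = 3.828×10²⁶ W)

L = 0.250 × 3.828×10²⁶ = 9.57×10²⁵ W.
Flux: S = L/(4πd²) = 9.57×10²⁵/(4π×(1.02×10¹¹)²) = 732 W m⁻².
Energy balance: absorbed = emitted ⇒ πR²·S(1−A) = 4πR²·σT_eq⁴, so T_eq⁴ = S(1−A)/(4σ).
T_eq = [732 × 0.74 / (4 × 5.67×10⁻⁸)]^(1/4) = (2.39×10⁹)^(1/4) = 221 K.

T_eq ≈ 221 K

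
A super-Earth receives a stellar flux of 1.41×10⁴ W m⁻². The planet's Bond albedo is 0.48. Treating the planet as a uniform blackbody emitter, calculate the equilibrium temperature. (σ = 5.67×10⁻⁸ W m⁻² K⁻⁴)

T_eq ≈ 424 K

Energy balance: absorbed = emitted ⇒ πR²·S(1−A) = 4πR²·σT_eq⁴, so T_eq⁴ = S(1−A)/(4σ).
T_eq = [1.41×10⁴ × 0.52 / (4 × 5.67×10⁻⁸)]^(1/4) = (3.23×10¹⁰)^(1/4) = 424 K.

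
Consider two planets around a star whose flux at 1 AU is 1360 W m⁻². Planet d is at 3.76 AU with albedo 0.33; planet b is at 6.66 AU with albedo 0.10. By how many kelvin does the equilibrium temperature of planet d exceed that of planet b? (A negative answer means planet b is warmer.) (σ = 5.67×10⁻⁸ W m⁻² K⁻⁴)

ΔT ≈ 24.8 K

T_eq = [S₀(1−A)/(4σd²)]^(1/4), so T ∝ (1−A)^(1/4) / √d.
T₁ = [1360×0.67/(4×5.67×10⁻⁸×3.76²)]^(1/4) = 129.84 K.
T₂ = [1360×0.90/(4×5.67×10⁻⁸×6.66²)]^(1/4) = 105.03 K.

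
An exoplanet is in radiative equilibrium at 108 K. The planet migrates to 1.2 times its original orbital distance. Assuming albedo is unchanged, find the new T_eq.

T_eq ∝ L^(1/4) · d^(−1/2).
T′ = 108 / 1.2^(1/2) = 98.6 K.

T_eq ≈ 98.6 K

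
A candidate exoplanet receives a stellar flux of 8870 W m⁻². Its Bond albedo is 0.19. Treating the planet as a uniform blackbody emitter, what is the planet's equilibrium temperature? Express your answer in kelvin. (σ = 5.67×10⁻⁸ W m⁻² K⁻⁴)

Energy balance: absorbed = emitted ⇒ πR²·S(1−A) = 4πR²·σT_eq⁴, so T_eq⁴ = S(1−A)/(4σ).
T_eq = [8870 × 0.81 / (4 × 5.67×10⁻⁸)]^(1/4) = (3.17×10¹⁰)^(1/4) = 422 K.

T_eq ≈ 422 K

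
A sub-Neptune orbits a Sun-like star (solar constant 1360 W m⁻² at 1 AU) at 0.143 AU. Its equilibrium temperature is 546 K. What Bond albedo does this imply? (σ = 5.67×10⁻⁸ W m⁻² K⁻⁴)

A ≈ 0.70

Flux at 0.143 AU: S = 1360/0.143² = 6.65×10⁴ W m⁻².
From T_eq⁴ = S(1−A)/(4σ): 1−A = 4σT_eq⁴/S.
1−A = 4 × 5.67×10⁻⁸ × (546)⁴ / 6.65×10⁴ = 0.303.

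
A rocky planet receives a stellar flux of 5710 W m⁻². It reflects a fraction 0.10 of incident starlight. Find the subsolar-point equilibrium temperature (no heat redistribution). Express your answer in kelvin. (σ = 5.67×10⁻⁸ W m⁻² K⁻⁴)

T_ss ≈ 549 K

At the subsolar point the surface absorbs S(1−A) and emits σT⁴ per unit area — no factor of 4, since only the local patch is in balance.
T = [5710 × 0.90 / 5.67×10⁻⁸]^(1/4) = (9.06×10¹⁰)^(1/4) = 549 K.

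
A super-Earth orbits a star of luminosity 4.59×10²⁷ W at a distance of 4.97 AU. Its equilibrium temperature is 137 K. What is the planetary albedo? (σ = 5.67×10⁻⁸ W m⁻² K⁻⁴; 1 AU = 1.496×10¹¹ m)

A ≈ 0.88

d = 4.97 AU = 7.44×10¹¹ m.
Flux: S = L/(4πd²) = 4.59×10²⁷/(4π×(7.44×10¹¹)²) = 661 W m⁻².
From T_eq⁴ = S(1−A)/(4σ): 1−A = 4σT_eq⁴/S.
1−A = 4 × 5.67×10⁻⁸ × (137)⁴ / 661 = 0.121.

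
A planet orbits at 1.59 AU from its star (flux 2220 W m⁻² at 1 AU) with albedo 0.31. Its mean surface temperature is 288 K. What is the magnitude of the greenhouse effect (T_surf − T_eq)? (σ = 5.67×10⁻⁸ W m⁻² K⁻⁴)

ΔT ≈ 60.7 K

S = 2220/1.59² = 878.1 W m⁻².
T_eq = [S(1−A)/(4σ)]^(1/4) = [878.1×0.69/(4×5.67×10⁻⁸)]^(1/4) = 227.3 K.
ΔT = T_surf − T_eq = 288 − 227.3.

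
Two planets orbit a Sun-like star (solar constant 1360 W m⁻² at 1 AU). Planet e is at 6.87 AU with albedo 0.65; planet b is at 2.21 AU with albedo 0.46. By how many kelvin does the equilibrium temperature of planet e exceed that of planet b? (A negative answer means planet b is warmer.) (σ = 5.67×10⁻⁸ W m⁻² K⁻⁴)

T_eq = [S₀(1−A)/(4σd²)]^(1/4), so T ∝ (1−A)^(1/4) / √d.
T₁ = [1360×0.35/(4×5.67×10⁻⁸×6.87²)]^(1/4) = 81.66 K.
T₂ = [1360×0.54/(4×5.67×10⁻⁸×2.21²)]^(1/4) = 160.46 K.

ΔT ≈ -78.8 K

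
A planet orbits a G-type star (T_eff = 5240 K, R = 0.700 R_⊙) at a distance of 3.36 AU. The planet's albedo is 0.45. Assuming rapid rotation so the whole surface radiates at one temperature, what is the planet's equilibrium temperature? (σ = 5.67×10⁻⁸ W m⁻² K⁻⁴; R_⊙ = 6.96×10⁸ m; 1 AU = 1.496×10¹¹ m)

R_⋆ = 0.700 × 6.96×10⁸ = 4.87×10⁸ m.
d = 3.36 AU = 5.03×10¹¹ m.
L = 4πR_⋆²σT_⋆⁴ = 4π(4.87×10⁸)² × 5.67×10⁻⁸ × (5240)⁴ = 1.28×10²⁶ W.
S = L/(4πd²) = 40.2 W m⁻².
Energy balance: absorbed = emitted ⇒ πR²·S(1−A) = 4πR²·σT_eq⁴, so T_eq⁴ = S(1−A)/(4σ).
T_eq = [40.2 × 0.55 / (4 × 5.67×10⁻⁸)]^(1/4) = (9.74×10⁷)^(1/4) = 99.3 K.

T_eq ≈ 99.3 K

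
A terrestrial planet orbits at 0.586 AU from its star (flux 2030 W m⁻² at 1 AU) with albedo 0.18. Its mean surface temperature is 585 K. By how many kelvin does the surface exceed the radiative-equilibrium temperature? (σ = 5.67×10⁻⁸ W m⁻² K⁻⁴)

ΔT ≈ 202.6 K

S = 2030/0.586² = 5912 W m⁻².
T_eq = [S(1−A)/(4σ)]^(1/4) = [5912×0.82/(4×5.67×10⁻⁸)]^(1/4) = 382.4 K.
ΔT = T_surf − T_eq = 585 − 382.4.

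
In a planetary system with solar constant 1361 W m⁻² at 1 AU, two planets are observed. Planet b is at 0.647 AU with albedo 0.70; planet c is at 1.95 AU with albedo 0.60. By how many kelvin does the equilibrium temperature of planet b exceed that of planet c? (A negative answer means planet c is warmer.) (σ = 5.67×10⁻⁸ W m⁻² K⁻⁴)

T_eq = [S₀(1−A)/(4σd²)]^(1/4), so T ∝ (1−A)^(1/4) / √d.
T₁ = [1361×0.30/(4×5.67×10⁻⁸×0.647²)]^(1/4) = 256.08 K.
T₂ = [1361×0.40/(4×5.67×10⁻⁸×1.95²)]^(1/4) = 158.51 K.

ΔT ≈ 97.6 K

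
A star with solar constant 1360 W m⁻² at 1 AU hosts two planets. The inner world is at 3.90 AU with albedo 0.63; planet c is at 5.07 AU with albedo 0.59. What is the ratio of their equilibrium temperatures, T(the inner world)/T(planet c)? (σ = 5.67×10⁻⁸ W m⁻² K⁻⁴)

T₁/T₂ ≈ 1.111

T_eq = [S₀(1−A)/(4σd²)]^(1/4), so T ∝ (1−A)^(1/4) / √d.
T₁ = [1360×0.37/(4×5.67×10⁻⁸×3.90²)]^(1/4) = 109.90 K.
T₂ = [1360×0.41/(4×5.67×10⁻⁸×5.07²)]^(1/4) = 98.89 K.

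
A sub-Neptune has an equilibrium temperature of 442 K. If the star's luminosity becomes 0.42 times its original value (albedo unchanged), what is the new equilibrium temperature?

T_eq ∝ L^(1/4) · d^(−1/2).
T′ = 442 × 0.42^(1/4) = 356 K.

T_eq ≈ 356 K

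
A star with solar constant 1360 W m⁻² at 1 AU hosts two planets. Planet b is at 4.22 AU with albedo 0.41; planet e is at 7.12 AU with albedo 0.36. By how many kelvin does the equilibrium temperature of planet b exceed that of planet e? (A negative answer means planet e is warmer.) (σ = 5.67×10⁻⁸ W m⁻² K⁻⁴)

T_eq = [S₀(1−A)/(4σd²)]^(1/4), so T ∝ (1−A)^(1/4) / √d.
T₁ = [1360×0.59/(4×5.67×10⁻⁸×4.22²)]^(1/4) = 118.72 K.
T₂ = [1360×0.64/(4×5.67×10⁻⁸×7.12²)]^(1/4) = 93.28 K.

ΔT ≈ 25.4 K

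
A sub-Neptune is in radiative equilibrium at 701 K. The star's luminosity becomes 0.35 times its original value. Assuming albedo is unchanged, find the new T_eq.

T_eq ∝ L^(1/4) · d^(−1/2).
T′ = 701 × 0.35^(1/4) = 539 K.

T_eq ≈ 539 K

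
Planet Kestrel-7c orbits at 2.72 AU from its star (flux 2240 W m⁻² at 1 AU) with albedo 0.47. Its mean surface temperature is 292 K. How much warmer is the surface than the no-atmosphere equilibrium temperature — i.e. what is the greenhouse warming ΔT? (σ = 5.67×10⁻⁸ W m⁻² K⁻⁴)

ΔT ≈ 128.9 K

S = 2240/2.72² = 302.8 W m⁻².
T_eq = [S(1−A)/(4σ)]^(1/4) = [302.8×0.53/(4×5.67×10⁻⁸)]^(1/4) = 163.1 K.
ΔT = T_surf − T_eq = 292 − 163.1.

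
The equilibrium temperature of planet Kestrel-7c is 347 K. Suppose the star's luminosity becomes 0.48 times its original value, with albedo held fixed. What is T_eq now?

T_eq ∝ L^(1/4) · d^(−1/2).
T′ = 347 × 0.48^(1/4) = 289 K.

T_eq ≈ 289 K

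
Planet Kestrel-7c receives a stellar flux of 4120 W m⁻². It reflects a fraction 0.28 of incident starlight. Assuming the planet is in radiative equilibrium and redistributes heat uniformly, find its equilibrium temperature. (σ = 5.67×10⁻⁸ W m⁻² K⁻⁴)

Energy balance: absorbed = emitted ⇒ πR²·S(1−A) = 4πR²·σT_eq⁴, so T_eq⁴ = S(1−A)/(4σ).
T_eq = [4120 × 0.72 / (4 × 5.67×10⁻⁸)]^(1/4) = (1.31×10¹⁰)^(1/4) = 338 K.

T_eq ≈ 338 K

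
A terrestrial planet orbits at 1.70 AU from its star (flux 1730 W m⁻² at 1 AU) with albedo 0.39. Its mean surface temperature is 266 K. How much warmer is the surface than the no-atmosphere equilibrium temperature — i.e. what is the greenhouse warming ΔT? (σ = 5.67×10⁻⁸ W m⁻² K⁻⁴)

ΔT ≈ 65.7 K

S = 1730/1.70² = 598.6 W m⁻².
T_eq = [S(1−A)/(4σ)]^(1/4) = [598.6×0.61/(4×5.67×10⁻⁸)]^(1/4) = 200.3 K.
ΔT = T_surf − T_eq = 266 − 200.3.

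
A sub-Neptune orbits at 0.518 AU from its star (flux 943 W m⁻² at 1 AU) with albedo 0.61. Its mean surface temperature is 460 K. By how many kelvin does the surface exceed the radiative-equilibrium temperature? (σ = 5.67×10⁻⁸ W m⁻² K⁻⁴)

ΔT ≈ 181.2 K

S = 943/0.518² = 3514 W m⁻².
T_eq = [S(1−A)/(4σ)]^(1/4) = [3514×0.39/(4×5.67×10⁻⁸)]^(1/4) = 278.8 K.
ΔT = T_surf − T_eq = 460 − 278.8.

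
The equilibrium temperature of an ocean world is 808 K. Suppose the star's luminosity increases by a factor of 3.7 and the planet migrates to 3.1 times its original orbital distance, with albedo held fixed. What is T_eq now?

T_eq ≈ 636 K

T_eq ∝ L^(1/4) · d^(−1/2).
T′ = 808 × 3.7^(1/4) / 3.1^(1/2) = 636 K.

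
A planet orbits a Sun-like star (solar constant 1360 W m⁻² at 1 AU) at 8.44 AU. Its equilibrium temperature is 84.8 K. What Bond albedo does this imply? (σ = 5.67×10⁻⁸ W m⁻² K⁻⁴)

Flux at 8.44 AU: S = 1360/8.44² = 19.1 W m⁻².
From T_eq⁴ = S(1−A)/(4σ): 1−A = 4σT_eq⁴/S.
1−A = 4 × 5.67×10⁻⁸ × (84.8)⁴ / 19.1 = 0.614.

A ≈ 0.39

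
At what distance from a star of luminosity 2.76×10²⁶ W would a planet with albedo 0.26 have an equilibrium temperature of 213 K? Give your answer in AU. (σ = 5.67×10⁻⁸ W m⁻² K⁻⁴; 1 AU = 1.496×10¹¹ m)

From T_eq⁴ = L(1−A)/(16πσd²): d = √[L(1−A)/(16πσT_eq⁴)].
d = √[2.76×10²⁶ × 0.74 / (16π × 5.67×10⁻⁸ × (213)⁴)] = 1.87×10¹¹ m = 1.25 AU.

d ≈ 1.25 AU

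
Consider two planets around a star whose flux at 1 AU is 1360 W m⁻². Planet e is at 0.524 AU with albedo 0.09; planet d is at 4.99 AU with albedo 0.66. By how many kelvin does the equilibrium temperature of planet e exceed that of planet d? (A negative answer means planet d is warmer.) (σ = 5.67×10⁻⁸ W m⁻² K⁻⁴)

T_eq = [S₀(1−A)/(4σd²)]^(1/4), so T ∝ (1−A)^(1/4) / √d.
T₁ = [1360×0.91/(4×5.67×10⁻⁸×0.524²)]^(1/4) = 375.46 K.
T₂ = [1360×0.34/(4×5.67×10⁻⁸×4.99²)]^(1/4) = 95.12 K.

ΔT ≈ 280.3 K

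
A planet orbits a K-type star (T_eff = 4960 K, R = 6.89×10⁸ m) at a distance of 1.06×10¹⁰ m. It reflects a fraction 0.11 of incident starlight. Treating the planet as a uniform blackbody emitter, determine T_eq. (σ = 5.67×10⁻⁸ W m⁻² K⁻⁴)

T_eq ≈ 869 K

L = 4πR_⋆²σT_⋆⁴ = 4π(6.89×10⁸)² × 5.67×10⁻⁸ × (4960)⁴ = 2.05×10²⁶ W.
S = L/(4πd²) = 1.45×10⁵ W m⁻².
Energy balance: absorbed = emitted ⇒ πR²·S(1−A) = 4πR²·σT_eq⁴, so T_eq⁴ = S(1−A)/(4σ).
T_eq = [1.45×10⁵ × 0.89 / (4 × 5.67×10⁻⁸)]^(1/4) = (5.69×10¹¹)^(1/4) = 869 K.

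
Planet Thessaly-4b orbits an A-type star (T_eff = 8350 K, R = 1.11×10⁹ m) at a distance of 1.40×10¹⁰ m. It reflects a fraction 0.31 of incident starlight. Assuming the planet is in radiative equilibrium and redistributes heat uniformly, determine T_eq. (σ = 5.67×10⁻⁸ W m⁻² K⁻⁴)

L = 4πR_⋆²σT_⋆⁴ = 4π(1.11×10⁹)² × 5.67×10⁻⁸ × (8350)⁴ = 4.27×10²⁷ W.
S = L/(4πd²) = 1.73×10⁶ W m⁻².
Energy balance: absorbed = emitted ⇒ πR²·S(1−A) = 4πR²·σT_eq⁴, so T_eq⁴ = S(1−A)/(4σ).
T_eq = [1.73×10⁶ × 0.69 / (4 × 5.67×10⁻⁸)]^(1/4) = (5.27×10¹²)^(1/4) = 1520 K.

T_eq ≈ 1520 K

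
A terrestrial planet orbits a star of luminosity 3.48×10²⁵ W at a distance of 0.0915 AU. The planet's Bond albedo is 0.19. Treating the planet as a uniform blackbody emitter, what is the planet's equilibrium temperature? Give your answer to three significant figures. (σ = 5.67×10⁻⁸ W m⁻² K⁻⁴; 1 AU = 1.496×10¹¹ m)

T_eq ≈ 479 K

d = 0.0915 AU = 1.37×10¹⁰ m.
Flux: S = L/(4πd²) = 3.48×10²⁵/(4π×(1.37×10¹⁰)²) = 1.48×10⁴ W m⁻².
Energy balance: absorbed = emitted ⇒ πR²·S(1−A) = 4πR²·σT_eq⁴, so T_eq⁴ = S(1−A)/(4σ).
T_eq = [1.48×10⁴ × 0.81 / (4 × 5.67×10⁻⁸)]^(1/4) = (5.28×10¹⁰)^(1/4) = 479 K.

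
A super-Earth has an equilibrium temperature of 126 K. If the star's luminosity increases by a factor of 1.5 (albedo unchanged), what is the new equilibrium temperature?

T_eq ≈ 139 K

T_eq ∝ L^(1/4) · d^(−1/2).
T′ = 126 × 1.5^(1/4) = 139 K.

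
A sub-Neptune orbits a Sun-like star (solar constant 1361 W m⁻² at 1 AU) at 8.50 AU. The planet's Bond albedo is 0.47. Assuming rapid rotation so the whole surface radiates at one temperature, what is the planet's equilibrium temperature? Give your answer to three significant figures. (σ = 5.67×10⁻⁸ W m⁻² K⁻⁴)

Flux at 8.50 AU: S = 1361/8.50² = 18.8 W m⁻².
Energy balance: absorbed = emitted ⇒ πR²·S(1−A) = 4πR²·σT_eq⁴, so T_eq⁴ = S(1−A)/(4σ).
T_eq = [18.8 × 0.53 / (4 × 5.67×10⁻⁸)]^(1/4) = (4.40×10⁷)^(1/4) = 81.5 K.

T_eq ≈ 81.5 K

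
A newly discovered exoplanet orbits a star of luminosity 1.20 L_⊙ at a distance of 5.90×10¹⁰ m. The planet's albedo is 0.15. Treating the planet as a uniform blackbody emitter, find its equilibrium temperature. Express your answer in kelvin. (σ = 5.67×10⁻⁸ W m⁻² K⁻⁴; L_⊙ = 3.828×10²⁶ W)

L = 1.20 × 3.828×10²⁶ = 4.59×10²⁶ W.
Flux: S = L/(4πd²) = 4.59×10²⁶/(4π×(5.90×10¹⁰)²) = 1.05×10⁴ W m⁻².
Energy balance: absorbed = emitted ⇒ πR²·S(1−A) = 4πR²·σT_eq⁴, so T_eq⁴ = S(1−A)/(4σ).
T_eq = [1.05×10⁴ × 0.85 / (4 × 5.67×10⁻⁸)]^(1/4) = (3.94×10¹⁰)^(1/4) = 445 K.

T_eq ≈ 445 K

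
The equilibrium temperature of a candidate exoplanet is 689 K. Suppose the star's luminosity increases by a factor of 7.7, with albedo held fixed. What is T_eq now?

T_eq ∝ L^(1/4) · d^(−1/2).
T′ = 689 × 7.7^(1/4) = 1150 K.

T_eq ≈ 1150 K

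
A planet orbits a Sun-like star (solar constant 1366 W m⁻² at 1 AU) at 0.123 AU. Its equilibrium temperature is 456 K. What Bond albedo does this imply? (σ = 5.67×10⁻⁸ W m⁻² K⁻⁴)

A ≈ 0.89

Flux at 0.123 AU: S = 1366/0.123² = 9.03×10⁴ W m⁻².
From T_eq⁴ = S(1−A)/(4σ): 1−A = 4σT_eq⁴/S.
1−A = 4 × 5.67×10⁻⁸ × (456)⁴ / 9.03×10⁴ = 0.109.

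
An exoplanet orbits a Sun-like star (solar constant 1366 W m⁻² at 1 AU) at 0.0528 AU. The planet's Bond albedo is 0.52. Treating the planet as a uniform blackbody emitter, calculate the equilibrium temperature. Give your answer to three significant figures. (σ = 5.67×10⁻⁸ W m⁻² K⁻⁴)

T_eq ≈ 1010 K

Flux at 0.0528 AU: S = 1366/0.0528² = 4.90×10⁵ W m⁻².
Energy balance: absorbed = emitted ⇒ πR²·S(1−A) = 4πR²·σT_eq⁴, so T_eq⁴ = S(1−A)/(4σ).
T_eq = [4.90×10⁵ × 0.48 / (4 × 5.67×10⁻⁸)]^(1/4) = (1.04×10¹²)^(1/4) = 1010 K.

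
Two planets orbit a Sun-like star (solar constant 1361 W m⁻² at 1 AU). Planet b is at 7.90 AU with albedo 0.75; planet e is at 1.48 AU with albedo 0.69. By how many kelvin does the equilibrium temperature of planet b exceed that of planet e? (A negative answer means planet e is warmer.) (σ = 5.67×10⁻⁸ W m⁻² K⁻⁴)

ΔT ≈ -100.7 K

T_eq = [S₀(1−A)/(4σd²)]^(1/4), so T ∝ (1−A)^(1/4) / √d.
T₁ = [1361×0.25/(4×5.67×10⁻⁸×7.90²)]^(1/4) = 70.02 K.
T₂ = [1361×0.31/(4×5.67×10⁻⁸×1.48²)]^(1/4) = 170.71 K.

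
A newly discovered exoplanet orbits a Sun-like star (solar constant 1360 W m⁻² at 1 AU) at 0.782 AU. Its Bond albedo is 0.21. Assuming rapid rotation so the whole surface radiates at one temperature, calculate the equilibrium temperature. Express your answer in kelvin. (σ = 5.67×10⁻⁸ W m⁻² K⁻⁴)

T_eq ≈ 297 K

Flux at 0.782 AU: S = 1360/0.782² = 2220 W m⁻².
Energy balance: absorbed = emitted ⇒ πR²·S(1−A) = 4πR²·σT_eq⁴, so T_eq⁴ = S(1−A)/(4σ).
T_eq = [2220 × 0.79 / (4 × 5.67×10⁻⁸)]^(1/4) = (7.75×10⁹)^(1/4) = 297 K.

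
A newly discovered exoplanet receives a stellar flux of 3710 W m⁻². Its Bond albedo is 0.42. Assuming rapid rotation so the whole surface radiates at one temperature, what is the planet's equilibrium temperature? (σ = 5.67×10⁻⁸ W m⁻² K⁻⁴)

Energy balance: absorbed = emitted ⇒ πR²·S(1−A) = 4πR²·σT_eq⁴, so T_eq⁴ = S(1−A)/(4σ).
T_eq = [3710 × 0.58 / (4 × 5.67×10⁻⁸)]^(1/4) = (9.49×10⁹)^(1/4) = 312 K.

T_eq ≈ 312 K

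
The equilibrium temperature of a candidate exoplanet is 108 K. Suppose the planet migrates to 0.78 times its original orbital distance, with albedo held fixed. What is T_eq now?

T_eq ≈ 122 K

T_eq ∝ L^(1/4) · d^(−1/2).
T′ = 108 / 0.78^(1/2) = 122 K.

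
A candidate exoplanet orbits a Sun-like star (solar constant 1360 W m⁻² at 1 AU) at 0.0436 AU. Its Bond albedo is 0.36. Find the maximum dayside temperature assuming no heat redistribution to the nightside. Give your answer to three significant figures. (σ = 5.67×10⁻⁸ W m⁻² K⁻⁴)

Flux at 0.0436 AU: S = 1360/0.0436² = 7.15×10⁵ W m⁻².
With no redistribution each surface element balances locally: S(1−A) = σT⁴.
T = [7.15×10⁵ × 0.64 / 5.67×10⁻⁸]^(1/4) = (8.08×10¹²)^(1/4) = 1690 K.

T_ss ≈ 1690 K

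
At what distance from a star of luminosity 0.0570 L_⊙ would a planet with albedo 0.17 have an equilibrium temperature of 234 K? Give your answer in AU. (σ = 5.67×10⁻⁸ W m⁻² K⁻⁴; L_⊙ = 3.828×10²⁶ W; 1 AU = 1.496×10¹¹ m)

L = 0.0570 × 3.828×10²⁶ = 2.18×10²⁵ W.
From T_eq⁴ = L(1−A)/(16πσd²): d = √[L(1−A)/(16πσT_eq⁴)].
d = √[2.18×10²⁵ × 0.83 / (16π × 5.67×10⁻⁸ × (234)⁴)] = 4.60×10¹⁰ m = 0.308 AU.

d ≈ 0.308 AU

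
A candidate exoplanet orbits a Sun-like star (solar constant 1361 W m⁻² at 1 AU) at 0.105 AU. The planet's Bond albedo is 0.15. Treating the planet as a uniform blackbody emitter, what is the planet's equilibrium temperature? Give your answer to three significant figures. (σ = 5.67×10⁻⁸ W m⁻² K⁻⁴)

Flux at 0.105 AU: S = 1361/0.105² = 1.23×10⁵ W m⁻².
Energy balance: absorbed = emitted ⇒ πR²·S(1−A) = 4πR²·σT_eq⁴, so T_eq⁴ = S(1−A)/(4σ).
T_eq = [1.23×10⁵ × 0.85 / (4 × 5.67×10⁻⁸)]^(1/4) = (4.63×10¹¹)^(1/4) = 825 K.

T_eq ≈ 825 K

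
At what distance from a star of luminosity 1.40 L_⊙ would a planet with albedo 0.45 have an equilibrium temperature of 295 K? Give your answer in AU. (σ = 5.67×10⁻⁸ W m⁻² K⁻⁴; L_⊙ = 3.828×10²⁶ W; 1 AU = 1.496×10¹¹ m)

d ≈ 0.781 AU

L = 1.40 × 3.828×10²⁶ = 5.36×10²⁶ W.
From T_eq⁴ = L(1−A)/(16πσd²): d = √[L(1−A)/(16πσT_eq⁴)].
d = √[5.36×10²⁶ × 0.55 / (16π × 5.67×10⁻⁸ × (295)⁴)] = 1.17×10¹¹ m = 0.781 AU.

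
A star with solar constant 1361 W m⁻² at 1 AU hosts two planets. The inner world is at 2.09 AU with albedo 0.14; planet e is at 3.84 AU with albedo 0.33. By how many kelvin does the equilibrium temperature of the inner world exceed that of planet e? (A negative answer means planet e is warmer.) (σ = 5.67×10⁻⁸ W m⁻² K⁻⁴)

T_eq = [S₀(1−A)/(4σd²)]^(1/4), so T ∝ (1−A)^(1/4) / √d.
T₁ = [1361×0.86/(4×5.67×10⁻⁸×2.09²)]^(1/4) = 185.40 K.
T₂ = [1361×0.67/(4×5.67×10⁻⁸×3.84²)]^(1/4) = 128.50 K.

ΔT ≈ 56.9 K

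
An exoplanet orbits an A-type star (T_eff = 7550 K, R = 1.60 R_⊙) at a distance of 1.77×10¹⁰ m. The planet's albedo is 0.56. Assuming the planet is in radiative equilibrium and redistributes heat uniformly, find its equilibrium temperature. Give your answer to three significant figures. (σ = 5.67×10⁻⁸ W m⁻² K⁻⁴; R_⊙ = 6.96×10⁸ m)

R_⋆ = 1.60 × 6.96×10⁸ = 1.11×10⁹ m.
L = 4πR_⋆²σT_⋆⁴ = 4π(1.11×10⁹)² × 5.67×10⁻⁸ × (7550)⁴ = 2.87×10²⁷ W.
S = L/(4πd²) = 7.29×10⁵ W m⁻².
Energy balance: absorbed = emitted ⇒ πR²·S(1−A) = 4πR²·σT_eq⁴, so T_eq⁴ = S(1−A)/(4σ).
T_eq = [7.29×10⁵ × 0.44 / (4 × 5.67×10⁻⁸)]^(1/4) = (1.41×10¹²)^(1/4) = 1090 K.

T_eq ≈ 1090 K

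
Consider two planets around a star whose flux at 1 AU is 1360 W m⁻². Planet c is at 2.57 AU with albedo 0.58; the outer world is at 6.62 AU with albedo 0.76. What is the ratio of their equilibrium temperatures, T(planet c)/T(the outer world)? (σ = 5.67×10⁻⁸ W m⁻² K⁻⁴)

T₁/T₂ ≈ 1.846

T_eq = [S₀(1−A)/(4σd²)]^(1/4), so T ∝ (1−A)^(1/4) / √d.
T₁ = [1360×0.42/(4×5.67×10⁻⁸×2.57²)]^(1/4) = 139.74 K.
T₂ = [1360×0.24/(4×5.67×10⁻⁸×6.62²)]^(1/4) = 75.70 K.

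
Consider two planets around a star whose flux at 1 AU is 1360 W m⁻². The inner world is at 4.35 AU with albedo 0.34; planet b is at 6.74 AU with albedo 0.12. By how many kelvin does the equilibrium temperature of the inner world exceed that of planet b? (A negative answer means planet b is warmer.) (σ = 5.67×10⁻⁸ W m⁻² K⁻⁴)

T_eq = [S₀(1−A)/(4σd²)]^(1/4), so T ∝ (1−A)^(1/4) / √d.
T₁ = [1360×0.66/(4×5.67×10⁻⁸×4.35²)]^(1/4) = 120.26 K.
T₂ = [1360×0.88/(4×5.67×10⁻⁸×6.74²)]^(1/4) = 103.82 K.

ΔT ≈ 16.4 K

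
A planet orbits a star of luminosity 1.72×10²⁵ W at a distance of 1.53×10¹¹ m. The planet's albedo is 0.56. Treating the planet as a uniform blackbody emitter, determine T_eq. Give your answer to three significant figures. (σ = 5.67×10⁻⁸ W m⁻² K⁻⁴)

T_eq ≈ 103 K

Flux: S = L/(4πd²) = 1.72×10²⁵/(4π×(1.53×10¹¹)²) = 58.5 W m⁻².
Energy balance: absorbed = emitted ⇒ πR²·S(1−A) = 4πR²·σT_eq⁴, so T_eq⁴ = S(1−A)/(4σ).
T_eq = [58.5 × 0.44 / (4 × 5.67×10⁻⁸)]^(1/4) = (1.13×10⁸)^(1/4) = 103 K.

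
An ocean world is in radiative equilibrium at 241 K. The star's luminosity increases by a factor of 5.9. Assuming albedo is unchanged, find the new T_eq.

T_eq ≈ 376 K

T_eq ∝ L^(1/4) · d^(−1/2).
T′ = 241 × 5.9^(1/4) = 376 K.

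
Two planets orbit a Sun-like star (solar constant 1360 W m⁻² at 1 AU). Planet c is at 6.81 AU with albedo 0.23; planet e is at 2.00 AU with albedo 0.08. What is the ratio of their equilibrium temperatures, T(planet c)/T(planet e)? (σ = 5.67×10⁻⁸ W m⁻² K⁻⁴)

T₁/T₂ ≈ 0.518

T_eq = [S₀(1−A)/(4σd²)]^(1/4), so T ∝ (1−A)^(1/4) / √d.
T₁ = [1360×0.77/(4×5.67×10⁻⁸×6.81²)]^(1/4) = 99.89 K.
T₂ = [1360×0.92/(4×5.67×10⁻⁸×2.00²)]^(1/4) = 192.71 K.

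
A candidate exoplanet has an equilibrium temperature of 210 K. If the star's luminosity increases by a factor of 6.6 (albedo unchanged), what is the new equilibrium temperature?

T_eq ∝ L^(1/4) · d^(−1/2).
T′ = 210 × 6.6^(1/4) = 337 K.

T_eq ≈ 337 K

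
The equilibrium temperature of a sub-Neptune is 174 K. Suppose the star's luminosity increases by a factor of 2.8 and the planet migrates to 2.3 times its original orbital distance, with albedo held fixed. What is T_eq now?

T_eq ∝ L^(1/4) · d^(−1/2).
T′ = 174 × 2.8^(1/4) / 2.3^(1/2) = 148 K.

T_eq ≈ 148 K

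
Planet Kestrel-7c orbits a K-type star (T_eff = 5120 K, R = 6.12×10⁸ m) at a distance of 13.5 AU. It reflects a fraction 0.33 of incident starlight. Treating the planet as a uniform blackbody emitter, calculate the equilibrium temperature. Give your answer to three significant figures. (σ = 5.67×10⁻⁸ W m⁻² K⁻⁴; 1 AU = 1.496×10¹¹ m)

T_eq ≈ 57.0 K

d = 13.5 AU = 2.02×10¹² m.
L = 4πR_⋆²σT_⋆⁴ = 4π(6.12×10⁸)² × 5.67×10⁻⁸ × (5120)⁴ = 1.83×10²⁶ W.
S = L/(4πd²) = 3.58 W m⁻².
Energy balance: absorbed = emitted ⇒ πR²·S(1−A) = 4πR²·σT_eq⁴, so T_eq⁴ = S(1−A)/(4σ).
T_eq = [3.58 × 0.67 / (4 × 5.67×10⁻⁸)]^(1/4) = (1.06×10⁷)^(1/4) = 57.0 K.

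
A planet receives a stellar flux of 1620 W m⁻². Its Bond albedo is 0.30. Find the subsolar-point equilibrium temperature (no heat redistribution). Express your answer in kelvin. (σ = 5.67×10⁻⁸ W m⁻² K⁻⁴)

T_ss ≈ 376 K

At the subsolar point the surface absorbs S(1−A) and emits σT⁴ per unit area — no factor of 4, since only the local patch is in balance.
T = [1620 × 0.70 / 5.67×10⁻⁸]^(1/4) = (2.00×10¹⁰)^(1/4) = 376 K.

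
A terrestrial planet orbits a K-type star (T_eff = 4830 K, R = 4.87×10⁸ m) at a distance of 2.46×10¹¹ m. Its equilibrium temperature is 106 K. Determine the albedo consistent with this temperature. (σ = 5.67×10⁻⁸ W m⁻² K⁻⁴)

A ≈ 0.76

L = 4πR_⋆²σT_⋆⁴ = 4π(4.87×10⁸)² × 5.67×10⁻⁸ × (4830)⁴ = 9.20×10²⁵ W.
S = L/(4πd²) = 121 W m⁻².
From T_eq⁴ = S(1−A)/(4σ): 1−A = 4σT_eq⁴/S.
1−A = 4 × 5.67×10⁻⁸ × (106)⁴ / 121 = 0.237.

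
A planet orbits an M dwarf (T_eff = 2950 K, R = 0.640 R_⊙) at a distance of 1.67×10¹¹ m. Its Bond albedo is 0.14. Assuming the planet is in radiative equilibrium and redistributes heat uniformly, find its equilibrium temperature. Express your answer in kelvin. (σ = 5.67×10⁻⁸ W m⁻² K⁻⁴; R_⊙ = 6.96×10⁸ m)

R_⋆ = 0.640 × 6.96×10⁸ = 4.45×10⁸ m.
L = 4πR_⋆²σT_⋆⁴ = 4π(4.45×10⁸)² × 5.67×10⁻⁸ × (2950)⁴ = 1.07×10²⁵ W.
S = L/(4πd²) = 30.6 W m⁻².
Energy balance: absorbed = emitted ⇒ πR²·S(1−A) = 4πR²·σT_eq⁴, so T_eq⁴ = S(1−A)/(4σ).
T_eq = [30.6 × 0.86 / (4 × 5.67×10⁻⁸)]^(1/4) = (1.16×10⁸)^(1/4) = 104 K.

T_eq ≈ 104 K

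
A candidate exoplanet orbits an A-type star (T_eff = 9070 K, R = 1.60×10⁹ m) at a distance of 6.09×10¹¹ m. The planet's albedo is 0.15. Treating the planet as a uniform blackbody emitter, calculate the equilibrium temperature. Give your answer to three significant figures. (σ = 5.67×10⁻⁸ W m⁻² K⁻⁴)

T_eq ≈ 316 K

L = 4πR_⋆²σT_⋆⁴ = 4π(1.60×10⁹)² × 5.67×10⁻⁸ × (9070)⁴ = 1.23×10²⁸ W.
S = L/(4πd²) = 2650 W m⁻².
Energy balance: absorbed = emitted ⇒ πR²·S(1−A) = 4πR²·σT_eq⁴, so T_eq⁴ = S(1−A)/(4σ).
T_eq = [2650 × 0.85 / (4 × 5.67×10⁻⁸)]^(1/4) = (9.93×10⁹)^(1/4) = 316 K.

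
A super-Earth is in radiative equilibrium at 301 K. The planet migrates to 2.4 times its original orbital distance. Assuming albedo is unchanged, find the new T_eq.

T_eq ≈ 194 K

T_eq ∝ L^(1/4) · d^(−1/2).
T′ = 301 / 2.4^(1/2) = 194 K.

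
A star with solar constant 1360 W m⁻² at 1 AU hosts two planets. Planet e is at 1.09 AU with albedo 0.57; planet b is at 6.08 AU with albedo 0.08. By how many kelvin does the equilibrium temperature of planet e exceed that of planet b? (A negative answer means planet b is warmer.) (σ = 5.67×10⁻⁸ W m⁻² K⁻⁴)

T_eq = [S₀(1−A)/(4σd²)]^(1/4), so T ∝ (1−A)^(1/4) / √d.
T₁ = [1360×0.43/(4×5.67×10⁻⁸×1.09²)]^(1/4) = 215.84 K.
T₂ = [1360×0.92/(4×5.67×10⁻⁸×6.08²)]^(1/4) = 110.53 K.

ΔT ≈ 105.3 K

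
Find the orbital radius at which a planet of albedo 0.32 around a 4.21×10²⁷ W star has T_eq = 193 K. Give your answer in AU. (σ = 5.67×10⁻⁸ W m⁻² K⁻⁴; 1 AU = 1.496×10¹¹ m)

d ≈ 5.69 AU

From T_eq⁴ = L(1−A)/(16πσd²): d = √[L(1−A)/(16πσT_eq⁴)].
d = √[4.21×10²⁷ × 0.68 / (16π × 5.67×10⁻⁸ × (193)⁴)] = 8.51×10¹¹ m = 5.69 AU.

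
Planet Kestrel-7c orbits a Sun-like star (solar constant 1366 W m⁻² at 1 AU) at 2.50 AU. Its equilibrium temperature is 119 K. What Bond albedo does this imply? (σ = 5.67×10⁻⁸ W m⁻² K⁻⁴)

Flux at 2.50 AU: S = 1366/2.50² = 219 W m⁻².
From T_eq⁴ = S(1−A)/(4σ): 1−A = 4σT_eq⁴/S.
1−A = 4 × 5.67×10⁻⁸ × (119)⁴ / 219 = 0.208.

A ≈ 0.79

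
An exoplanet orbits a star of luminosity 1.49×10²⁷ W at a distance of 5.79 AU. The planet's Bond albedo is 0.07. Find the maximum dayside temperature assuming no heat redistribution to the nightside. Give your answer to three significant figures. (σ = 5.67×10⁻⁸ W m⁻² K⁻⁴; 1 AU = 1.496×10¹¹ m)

d = 5.79 AU = 8.66×10¹¹ m.
Flux: S = L/(4πd²) = 1.49×10²⁷/(4π×(8.66×10¹¹)²) = 158 W m⁻².
With no redistribution each surface element balances locally: S(1−A) = σT⁴.
T = [158 × 0.93 / 5.67×10⁻⁸]^(1/4) = (2.59×10⁹)^(1/4) = 226 K.

T_ss ≈ 226 K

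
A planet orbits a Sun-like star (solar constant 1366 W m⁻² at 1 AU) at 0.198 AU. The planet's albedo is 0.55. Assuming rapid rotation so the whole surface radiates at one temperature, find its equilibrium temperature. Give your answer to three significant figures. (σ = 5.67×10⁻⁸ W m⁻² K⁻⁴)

Flux at 0.198 AU: S = 1366/0.198² = 3.48×10⁴ W m⁻².
Energy balance: absorbed = emitted ⇒ πR²·S(1−A) = 4πR²·σT_eq⁴, so T_eq⁴ = S(1−A)/(4σ).
T_eq = [3.48×10⁴ × 0.45 / (4 × 5.67×10⁻⁸)]^(1/4) = (6.91×10¹⁰)^(1/4) = 513 K.

T_eq ≈ 513 K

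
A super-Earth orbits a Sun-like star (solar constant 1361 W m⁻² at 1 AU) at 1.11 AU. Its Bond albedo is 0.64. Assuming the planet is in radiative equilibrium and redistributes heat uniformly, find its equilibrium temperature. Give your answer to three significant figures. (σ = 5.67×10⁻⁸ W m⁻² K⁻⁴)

Flux at 1.11 AU: S = 1361/1.11² = 1100 W m⁻².
Energy balance: absorbed = emitted ⇒ πR²·S(1−A) = 4πR²·σT_eq⁴, so T_eq⁴ = S(1−A)/(4σ).
T_eq = [1100 × 0.36 / (4 × 5.67×10⁻⁸)]^(1/4) = (1.75×10⁹)^(1/4) = 205 K.

T_eq ≈ 205 K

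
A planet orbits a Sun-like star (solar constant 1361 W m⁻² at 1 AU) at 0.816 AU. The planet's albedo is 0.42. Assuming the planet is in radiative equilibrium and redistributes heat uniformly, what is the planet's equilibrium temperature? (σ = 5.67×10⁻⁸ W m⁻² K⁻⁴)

Flux at 0.816 AU: S = 1361/0.816² = 2040 W m⁻².
Energy balance: absorbed = emitted ⇒ πR²·S(1−A) = 4πR²·σT_eq⁴, so T_eq⁴ = S(1−A)/(4σ).
T_eq = [2040 × 0.58 / (4 × 5.67×10⁻⁸)]^(1/4) = (5.23×10⁹)^(1/4) = 269 K.

T_eq ≈ 269 K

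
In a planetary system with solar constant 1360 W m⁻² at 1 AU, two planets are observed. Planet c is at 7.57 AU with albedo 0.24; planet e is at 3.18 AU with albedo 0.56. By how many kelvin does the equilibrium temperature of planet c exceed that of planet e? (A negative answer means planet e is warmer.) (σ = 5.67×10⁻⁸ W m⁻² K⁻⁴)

ΔT ≈ -32.7 K

T_eq = [S₀(1−A)/(4σd²)]^(1/4), so T ∝ (1−A)^(1/4) / √d.
T₁ = [1360×0.76/(4×5.67×10⁻⁸×7.57²)]^(1/4) = 94.43 K.
T₂ = [1360×0.44/(4×5.67×10⁻⁸×3.18²)]^(1/4) = 127.09 K.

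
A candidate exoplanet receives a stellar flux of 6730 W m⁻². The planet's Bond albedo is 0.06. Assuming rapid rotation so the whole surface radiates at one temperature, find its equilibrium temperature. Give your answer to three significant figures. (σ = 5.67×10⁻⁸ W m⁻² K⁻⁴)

Energy balance: absorbed = emitted ⇒ πR²·S(1−A) = 4πR²·σT_eq⁴, so T_eq⁴ = S(1−A)/(4σ).
T_eq = [6730 × 0.94 / (4 × 5.67×10⁻⁸)]^(1/4) = (2.79×10¹⁰)^(1/4) = 409 K.

T_eq ≈ 409 K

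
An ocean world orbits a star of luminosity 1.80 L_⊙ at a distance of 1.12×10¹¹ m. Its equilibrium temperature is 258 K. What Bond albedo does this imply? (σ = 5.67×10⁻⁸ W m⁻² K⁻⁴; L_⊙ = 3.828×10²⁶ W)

L = 1.80 × 3.828×10²⁶ = 6.89×10²⁶ W.
Flux: S = L/(4πd²) = 6.89×10²⁶/(4π×(1.12×10¹¹)²) = 4370 W m⁻².
From T_eq⁴ = S(1−A)/(4σ): 1−A = 4σT_eq⁴/S.
1−A = 4 × 5.67×10⁻⁸ × (258)⁴ / 4370 = 0.230.

A ≈ 0.77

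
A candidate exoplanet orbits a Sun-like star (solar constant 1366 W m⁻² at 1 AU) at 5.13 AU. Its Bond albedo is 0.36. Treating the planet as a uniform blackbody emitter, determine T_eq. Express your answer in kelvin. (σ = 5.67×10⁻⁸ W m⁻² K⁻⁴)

Flux at 5.13 AU: S = 1366/5.13² = 51.9 W m⁻².
Energy balance: absorbed = emitted ⇒ πR²·S(1−A) = 4πR²·σT_eq⁴, so T_eq⁴ = S(1−A)/(4σ).
T_eq = [51.9 × 0.64 / (4 × 5.67×10⁻⁸)]^(1/4) = (1.46×10⁸)^(1/4) = 110 K.

T_eq ≈ 110 K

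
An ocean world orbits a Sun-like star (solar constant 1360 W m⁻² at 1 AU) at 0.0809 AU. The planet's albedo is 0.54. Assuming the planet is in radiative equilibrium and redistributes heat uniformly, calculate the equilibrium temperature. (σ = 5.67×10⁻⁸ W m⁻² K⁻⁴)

T_eq ≈ 806 K

Flux at 0.0809 AU: S = 1360/0.0809² = 2.08×10⁵ W m⁻².
Energy balance: absorbed = emitted ⇒ πR²·S(1−A) = 4πR²·σT_eq⁴, so T_eq⁴ = S(1−A)/(4σ).
T_eq = [2.08×10⁵ × 0.46 / (4 × 5.67×10⁻⁸)]^(1/4) = (4.21×10¹¹)^(1/4) = 806 K.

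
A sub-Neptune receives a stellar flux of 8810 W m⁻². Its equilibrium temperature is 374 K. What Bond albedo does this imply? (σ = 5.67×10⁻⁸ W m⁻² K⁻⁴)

From T_eq⁴ = S(1−A)/(4σ): 1−A = 4σT_eq⁴/S.
1−A = 4 × 5.67×10⁻⁸ × (374)⁴ / 8810 = 0.504.

A ≈ 0.50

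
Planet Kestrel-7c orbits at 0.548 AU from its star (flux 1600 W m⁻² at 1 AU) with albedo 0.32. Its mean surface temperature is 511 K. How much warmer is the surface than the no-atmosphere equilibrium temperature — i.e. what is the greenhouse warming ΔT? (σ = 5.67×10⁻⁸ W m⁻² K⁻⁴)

ΔT ≈ 155.5 K

S = 1600/0.548² = 5328 W m⁻².
T_eq = [S(1−A)/(4σ)]^(1/4) = [5328×0.68/(4×5.67×10⁻⁸)]^(1/4) = 355.5 K.
ΔT = T_surf − T_eq = 511 − 355.5.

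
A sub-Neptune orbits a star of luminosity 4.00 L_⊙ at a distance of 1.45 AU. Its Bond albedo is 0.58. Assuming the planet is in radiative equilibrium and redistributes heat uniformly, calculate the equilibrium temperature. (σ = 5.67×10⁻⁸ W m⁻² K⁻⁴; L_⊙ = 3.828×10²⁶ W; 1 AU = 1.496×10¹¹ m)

T_eq ≈ 263 K

d = 1.45 AU = 2.17×10¹¹ m.
L = 4.00 × 3.828×10²⁶ = 1.53×10²⁷ W.
Flux: S = L/(4πd²) = 1.53×10²⁷/(4π×(2.17×10¹¹)²) = 2590 W m⁻².
Energy balance: absorbed = emitted ⇒ πR²·S(1−A) = 4πR²·σT_eq⁴, so T_eq⁴ = S(1−A)/(4σ).
T_eq = [2590 × 0.42 / (4 × 5.67×10⁻⁸)]^(1/4) = (4.80×10⁹)^(1/4) = 263 K.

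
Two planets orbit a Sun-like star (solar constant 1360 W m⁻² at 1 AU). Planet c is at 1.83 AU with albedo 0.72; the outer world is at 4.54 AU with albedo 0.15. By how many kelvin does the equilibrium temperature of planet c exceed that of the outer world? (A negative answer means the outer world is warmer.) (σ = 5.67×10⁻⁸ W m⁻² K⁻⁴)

ΔT ≈ 24.2 K

T_eq = [S₀(1−A)/(4σd²)]^(1/4), so T ∝ (1−A)^(1/4) / √d.
T₁ = [1360×0.28/(4×5.67×10⁻⁸×1.83²)]^(1/4) = 149.64 K.
T₂ = [1360×0.85/(4×5.67×10⁻⁸×4.54²)]^(1/4) = 125.40 K.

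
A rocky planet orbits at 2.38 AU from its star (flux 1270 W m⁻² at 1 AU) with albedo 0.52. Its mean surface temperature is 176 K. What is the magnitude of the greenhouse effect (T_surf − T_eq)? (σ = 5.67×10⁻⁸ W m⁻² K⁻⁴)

ΔT ≈ 28.4 K

S = 1270/2.38² = 224.2 W m⁻².
T_eq = [S(1−A)/(4σ)]^(1/4) = [224.2×0.48/(4×5.67×10⁻⁸)]^(1/4) = 147.6 K.
ΔT = T_surf − T_eq = 176 − 147.6.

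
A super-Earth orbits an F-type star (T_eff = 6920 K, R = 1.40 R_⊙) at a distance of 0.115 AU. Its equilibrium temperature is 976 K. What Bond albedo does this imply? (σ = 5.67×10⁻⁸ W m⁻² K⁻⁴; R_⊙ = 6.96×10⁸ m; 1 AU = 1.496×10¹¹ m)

A ≈ 0.51

R_⋆ = 1.40 × 6.96×10⁸ = 9.74×10⁸ m.
d = 0.115 AU = 1.72×10¹⁰ m.
L = 4πR_⋆²σT_⋆⁴ = 4π(9.74×10⁸)² × 5.67×10⁻⁸ × (6920)⁴ = 1.55×10²⁷ W.
S = L/(4πd²) = 4.17×10⁵ W m⁻².
From T_eq⁴ = S(1−A)/(4σ): 1−A = 4σT_eq⁴/S.
1−A = 4 × 5.67×10⁻⁸ × (976)⁴ / 4.17×10⁵ = 0.493.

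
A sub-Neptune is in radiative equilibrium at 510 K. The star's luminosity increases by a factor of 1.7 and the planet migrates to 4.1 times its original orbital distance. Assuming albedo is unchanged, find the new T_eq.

T_eq ≈ 288 K

T_eq ∝ L^(1/4) · d^(−1/2).
T′ = 510 × 1.7^(1/4) / 4.1^(1/2) = 288 K.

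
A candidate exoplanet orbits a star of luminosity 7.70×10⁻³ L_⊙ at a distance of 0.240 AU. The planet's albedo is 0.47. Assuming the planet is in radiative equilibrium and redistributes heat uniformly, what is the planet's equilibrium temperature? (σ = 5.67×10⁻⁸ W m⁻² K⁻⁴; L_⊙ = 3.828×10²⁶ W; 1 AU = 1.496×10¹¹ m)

d = 0.240 AU = 3.59×10¹⁰ m.
L = 7.70×10⁻³ × 3.828×10²⁶ = 2.95×10²⁴ W.
Flux: S = L/(4πd²) = 2.95×10²⁴/(4π×(3.59×10¹⁰)²) = 182 W m⁻².
Energy balance: absorbed = emitted ⇒ πR²·S(1−A) = 4πR²·σT_eq⁴, so T_eq⁴ = S(1−A)/(4σ).
T_eq = [182 × 0.53 / (4 × 5.67×10⁻⁸)]^(1/4) = (4.25×10⁸)^(1/4) = 144 K.

T_eq ≈ 144 K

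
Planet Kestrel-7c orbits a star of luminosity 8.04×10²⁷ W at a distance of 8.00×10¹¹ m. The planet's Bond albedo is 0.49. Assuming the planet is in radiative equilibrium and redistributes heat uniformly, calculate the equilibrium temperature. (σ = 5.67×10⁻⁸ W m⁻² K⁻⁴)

T_eq ≈ 218 K

Flux: S = L/(4πd²) = 8.04×10²⁷/(4π×(8.00×10¹¹)²) = 1000 W m⁻².
Energy balance: absorbed = emitted ⇒ πR²·S(1−A) = 4πR²·σT_eq⁴, so T_eq⁴ = S(1−A)/(4σ).
T_eq = [1000 × 0.51 / (4 × 5.67×10⁻⁸)]^(1/4) = (2.25×10⁹)^(1/4) = 218 K.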